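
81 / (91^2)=81 / 8281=0.01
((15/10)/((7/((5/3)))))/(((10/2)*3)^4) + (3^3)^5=14348907.00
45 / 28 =1.61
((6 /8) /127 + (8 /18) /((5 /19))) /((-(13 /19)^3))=-5.29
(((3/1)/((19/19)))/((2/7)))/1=21/2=10.50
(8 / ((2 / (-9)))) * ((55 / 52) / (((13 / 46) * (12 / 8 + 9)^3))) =-20240 / 173901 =-0.12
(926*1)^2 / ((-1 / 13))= -11147188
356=356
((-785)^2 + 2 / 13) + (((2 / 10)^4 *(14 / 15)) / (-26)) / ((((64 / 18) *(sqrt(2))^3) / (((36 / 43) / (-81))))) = 7 *sqrt(2) / 167700000 + 8010927 / 13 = 616225.15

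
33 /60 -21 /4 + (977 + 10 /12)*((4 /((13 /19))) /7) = 811.95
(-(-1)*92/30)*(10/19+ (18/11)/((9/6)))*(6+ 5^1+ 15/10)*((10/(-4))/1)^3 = -2429375/2508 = -968.65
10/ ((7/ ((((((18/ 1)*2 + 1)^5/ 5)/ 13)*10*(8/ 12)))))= 2773758280/ 273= 10160286.74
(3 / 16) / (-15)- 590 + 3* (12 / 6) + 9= -46001 / 80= -575.01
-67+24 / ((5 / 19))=121 / 5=24.20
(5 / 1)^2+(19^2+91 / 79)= 387.15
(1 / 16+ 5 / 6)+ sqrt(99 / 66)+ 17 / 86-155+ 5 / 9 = -949549 / 6192+ sqrt(6) / 2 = -152.13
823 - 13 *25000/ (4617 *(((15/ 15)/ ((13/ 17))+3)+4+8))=200332673/ 244701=818.68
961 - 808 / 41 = 38593 / 41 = 941.29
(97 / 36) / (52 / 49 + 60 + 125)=4753 / 328212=0.01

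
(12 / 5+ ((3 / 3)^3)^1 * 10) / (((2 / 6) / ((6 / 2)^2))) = 1674 / 5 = 334.80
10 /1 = 10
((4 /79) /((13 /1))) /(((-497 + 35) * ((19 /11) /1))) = -2 /409773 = -0.00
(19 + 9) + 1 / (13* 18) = 6553 / 234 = 28.00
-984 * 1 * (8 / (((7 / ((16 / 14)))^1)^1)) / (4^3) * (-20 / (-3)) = -6560 / 49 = -133.88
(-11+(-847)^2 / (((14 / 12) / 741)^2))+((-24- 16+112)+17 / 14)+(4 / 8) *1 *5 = 289407417220.71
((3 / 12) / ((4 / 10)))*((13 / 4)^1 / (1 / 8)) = 16.25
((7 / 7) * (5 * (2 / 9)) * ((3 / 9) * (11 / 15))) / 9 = 22 / 729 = 0.03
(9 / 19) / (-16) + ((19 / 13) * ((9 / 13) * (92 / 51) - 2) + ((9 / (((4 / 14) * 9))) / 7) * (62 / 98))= -34711401 / 42796208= -0.81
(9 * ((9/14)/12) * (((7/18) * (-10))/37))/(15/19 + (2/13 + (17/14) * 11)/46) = -596505/12750274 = -0.05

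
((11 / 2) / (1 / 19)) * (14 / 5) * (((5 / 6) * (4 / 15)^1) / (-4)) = -1463 / 90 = -16.26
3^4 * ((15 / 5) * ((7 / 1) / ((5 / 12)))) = 20412 / 5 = 4082.40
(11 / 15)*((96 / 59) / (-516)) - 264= -10046608 / 38055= -264.00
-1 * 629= -629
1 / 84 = 0.01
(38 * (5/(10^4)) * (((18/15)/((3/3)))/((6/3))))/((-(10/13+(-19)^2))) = -0.00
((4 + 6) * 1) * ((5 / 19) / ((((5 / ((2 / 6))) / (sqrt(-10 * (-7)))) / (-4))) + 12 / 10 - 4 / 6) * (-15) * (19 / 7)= -1520 / 7 + 200 * sqrt(70) / 7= 21.90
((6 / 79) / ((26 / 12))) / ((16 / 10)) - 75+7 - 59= -260813 / 2054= -126.98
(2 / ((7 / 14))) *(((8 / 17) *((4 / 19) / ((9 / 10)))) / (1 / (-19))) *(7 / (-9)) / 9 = 8960 / 12393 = 0.72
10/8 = 5/4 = 1.25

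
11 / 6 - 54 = -313 / 6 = -52.17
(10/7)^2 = 100/49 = 2.04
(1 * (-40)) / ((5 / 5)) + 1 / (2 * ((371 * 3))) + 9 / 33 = -972751 / 24486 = -39.73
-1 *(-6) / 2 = 3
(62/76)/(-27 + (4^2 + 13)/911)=-0.03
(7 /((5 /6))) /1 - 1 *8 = 2 /5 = 0.40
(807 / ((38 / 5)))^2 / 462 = 5427075 / 222376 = 24.40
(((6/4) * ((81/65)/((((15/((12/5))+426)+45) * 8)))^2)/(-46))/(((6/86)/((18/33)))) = -846369/31163704543400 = -0.00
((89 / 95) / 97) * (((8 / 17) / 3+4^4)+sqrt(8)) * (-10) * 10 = -23253920 / 93993 - 3560 * sqrt(2) / 1843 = -250.13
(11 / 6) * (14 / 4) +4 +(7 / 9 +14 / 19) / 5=36661 / 3420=10.72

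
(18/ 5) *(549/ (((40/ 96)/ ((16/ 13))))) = 1897344/ 325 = 5837.98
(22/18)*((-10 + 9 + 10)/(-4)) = -11/4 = -2.75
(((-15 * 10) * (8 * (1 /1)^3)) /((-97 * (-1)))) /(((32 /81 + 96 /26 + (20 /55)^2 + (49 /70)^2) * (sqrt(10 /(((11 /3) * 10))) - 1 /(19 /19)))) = 1911195000 * sqrt(33) /5820624389 + 21023145000 /5820624389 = 5.50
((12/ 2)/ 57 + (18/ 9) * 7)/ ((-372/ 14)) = -938/ 1767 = -0.53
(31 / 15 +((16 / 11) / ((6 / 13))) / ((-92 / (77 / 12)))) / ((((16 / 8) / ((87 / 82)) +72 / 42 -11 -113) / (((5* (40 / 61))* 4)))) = -0.20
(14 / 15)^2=196 / 225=0.87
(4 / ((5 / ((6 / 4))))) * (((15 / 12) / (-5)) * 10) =-3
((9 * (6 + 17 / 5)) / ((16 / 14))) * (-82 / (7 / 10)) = -17343 / 2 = -8671.50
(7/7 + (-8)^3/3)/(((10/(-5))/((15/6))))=212.08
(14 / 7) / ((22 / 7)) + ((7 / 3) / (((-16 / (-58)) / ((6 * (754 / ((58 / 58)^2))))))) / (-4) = -841785 / 88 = -9565.74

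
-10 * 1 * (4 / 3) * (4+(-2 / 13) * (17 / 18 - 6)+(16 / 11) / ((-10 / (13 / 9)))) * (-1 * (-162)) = -108528 / 11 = -9866.18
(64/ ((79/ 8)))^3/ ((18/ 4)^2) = 536870912/ 39936159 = 13.44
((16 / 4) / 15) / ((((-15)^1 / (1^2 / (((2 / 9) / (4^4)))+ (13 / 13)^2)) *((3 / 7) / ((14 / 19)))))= -451976 / 12825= -35.24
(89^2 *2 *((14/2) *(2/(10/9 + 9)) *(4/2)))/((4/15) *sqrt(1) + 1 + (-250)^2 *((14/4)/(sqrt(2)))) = 0.28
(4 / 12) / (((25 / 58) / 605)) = 7018 / 15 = 467.87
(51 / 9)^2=289 / 9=32.11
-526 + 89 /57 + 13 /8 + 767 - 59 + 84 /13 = 1136089 /5928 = 191.65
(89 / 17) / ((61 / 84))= 7476 / 1037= 7.21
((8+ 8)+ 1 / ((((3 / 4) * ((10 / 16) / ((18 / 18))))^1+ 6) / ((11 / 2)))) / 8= 436 / 207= 2.11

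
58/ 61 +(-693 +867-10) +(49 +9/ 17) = 222416/ 1037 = 214.48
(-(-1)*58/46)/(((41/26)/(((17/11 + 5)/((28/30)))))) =407160/72611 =5.61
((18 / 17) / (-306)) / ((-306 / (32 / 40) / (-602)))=-1204 / 221085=-0.01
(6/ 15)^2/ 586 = 2/ 7325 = 0.00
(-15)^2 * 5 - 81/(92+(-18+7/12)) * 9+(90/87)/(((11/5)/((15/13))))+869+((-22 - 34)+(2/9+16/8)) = 64502970176/33404085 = 1930.99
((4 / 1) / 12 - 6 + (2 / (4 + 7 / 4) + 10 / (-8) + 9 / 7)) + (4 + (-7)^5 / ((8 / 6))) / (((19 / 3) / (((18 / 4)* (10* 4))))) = -13146826033 / 36708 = -358146.07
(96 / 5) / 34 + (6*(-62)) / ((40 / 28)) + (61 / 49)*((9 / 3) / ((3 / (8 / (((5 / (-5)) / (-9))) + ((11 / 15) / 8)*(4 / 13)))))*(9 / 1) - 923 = -5814019 / 15470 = -375.83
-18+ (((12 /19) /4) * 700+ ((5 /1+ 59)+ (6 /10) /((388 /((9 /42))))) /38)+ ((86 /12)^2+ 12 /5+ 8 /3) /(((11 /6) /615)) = 215967710379 /11352880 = 19023.17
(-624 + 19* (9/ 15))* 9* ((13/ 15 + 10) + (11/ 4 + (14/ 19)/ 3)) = -145213767/ 1900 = -76428.30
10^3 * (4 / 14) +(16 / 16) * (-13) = 1909 / 7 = 272.71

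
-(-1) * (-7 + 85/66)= -377/66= -5.71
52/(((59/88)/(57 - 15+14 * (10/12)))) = 736736/177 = 4162.35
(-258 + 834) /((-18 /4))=-128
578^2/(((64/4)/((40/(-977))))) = -835210/977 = -854.87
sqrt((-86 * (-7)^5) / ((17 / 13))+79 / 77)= sqrt(1893925007205) / 1309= 1051.34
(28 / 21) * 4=16 / 3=5.33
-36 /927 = -4 /103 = -0.04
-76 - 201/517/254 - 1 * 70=-19172629/131318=-146.00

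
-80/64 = -5/4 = -1.25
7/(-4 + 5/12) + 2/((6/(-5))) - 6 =-1241/129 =-9.62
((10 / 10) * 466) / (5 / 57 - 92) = -26562 / 5239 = -5.07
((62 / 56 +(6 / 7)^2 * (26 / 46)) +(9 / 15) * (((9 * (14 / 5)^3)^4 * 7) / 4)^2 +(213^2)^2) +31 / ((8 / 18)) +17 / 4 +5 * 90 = 4265404037419683072.50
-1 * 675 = -675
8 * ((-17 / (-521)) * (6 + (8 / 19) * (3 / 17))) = 15696 / 9899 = 1.59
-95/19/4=-5/4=-1.25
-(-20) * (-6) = -120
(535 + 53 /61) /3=10896 /61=178.62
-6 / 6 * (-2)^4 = -16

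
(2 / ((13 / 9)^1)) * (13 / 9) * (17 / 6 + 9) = 23.67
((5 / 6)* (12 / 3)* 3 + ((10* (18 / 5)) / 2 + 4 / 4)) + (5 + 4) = 38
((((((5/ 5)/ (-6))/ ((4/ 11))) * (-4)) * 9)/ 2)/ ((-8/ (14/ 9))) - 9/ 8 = -131/ 48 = -2.73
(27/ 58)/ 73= 0.01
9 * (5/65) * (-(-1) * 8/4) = 18/13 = 1.38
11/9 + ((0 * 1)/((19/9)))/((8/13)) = 11/9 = 1.22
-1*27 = -27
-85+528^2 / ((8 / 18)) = 627179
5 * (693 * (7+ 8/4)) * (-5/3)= -51975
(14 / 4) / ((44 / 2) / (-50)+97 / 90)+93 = 4038 / 41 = 98.49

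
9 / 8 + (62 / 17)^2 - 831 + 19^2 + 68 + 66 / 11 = -381.57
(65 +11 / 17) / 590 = 558 / 5015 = 0.11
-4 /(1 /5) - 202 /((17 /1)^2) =-5982 /289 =-20.70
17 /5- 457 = -2268 /5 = -453.60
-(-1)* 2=2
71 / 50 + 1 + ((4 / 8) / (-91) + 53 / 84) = 83141 / 27300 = 3.05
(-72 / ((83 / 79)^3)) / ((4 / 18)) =-159744636 / 571787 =-279.38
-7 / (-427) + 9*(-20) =-179.98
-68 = -68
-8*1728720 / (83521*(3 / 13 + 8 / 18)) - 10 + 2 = -1670867192 / 6598159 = -253.23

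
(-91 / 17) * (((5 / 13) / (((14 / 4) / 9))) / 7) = -90 / 119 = -0.76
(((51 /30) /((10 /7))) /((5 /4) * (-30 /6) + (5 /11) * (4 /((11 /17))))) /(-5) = 0.07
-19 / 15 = -1.27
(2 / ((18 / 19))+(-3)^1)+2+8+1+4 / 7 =673 / 63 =10.68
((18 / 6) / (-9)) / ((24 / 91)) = -91 / 72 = -1.26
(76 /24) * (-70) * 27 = -5985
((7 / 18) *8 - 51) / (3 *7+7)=-431 / 252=-1.71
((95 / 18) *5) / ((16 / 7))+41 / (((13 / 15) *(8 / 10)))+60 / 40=270241 / 3744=72.18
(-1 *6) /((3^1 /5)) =-10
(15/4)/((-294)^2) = 5/115248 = 0.00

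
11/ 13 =0.85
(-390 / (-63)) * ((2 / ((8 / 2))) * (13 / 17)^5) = 24134045 / 29816997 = 0.81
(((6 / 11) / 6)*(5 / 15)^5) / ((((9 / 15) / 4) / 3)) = 20 / 2673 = 0.01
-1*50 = -50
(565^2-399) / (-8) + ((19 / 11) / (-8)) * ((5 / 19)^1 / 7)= -24549607 / 616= -39853.26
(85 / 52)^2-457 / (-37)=1503053 / 100048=15.02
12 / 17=0.71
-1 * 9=-9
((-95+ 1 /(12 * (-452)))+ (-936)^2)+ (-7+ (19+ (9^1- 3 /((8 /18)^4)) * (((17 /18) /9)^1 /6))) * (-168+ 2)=1365607831153 /1562112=874206.09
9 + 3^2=18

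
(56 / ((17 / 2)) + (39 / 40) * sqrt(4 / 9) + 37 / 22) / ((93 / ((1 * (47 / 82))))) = 1567967 / 28521240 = 0.05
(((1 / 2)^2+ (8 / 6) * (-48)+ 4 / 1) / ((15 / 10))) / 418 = -239 / 2508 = -0.10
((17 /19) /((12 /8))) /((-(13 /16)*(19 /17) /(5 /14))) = -23120 /98553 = -0.23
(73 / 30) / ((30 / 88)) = 7.14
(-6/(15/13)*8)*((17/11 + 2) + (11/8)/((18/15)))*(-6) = 64402/55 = 1170.95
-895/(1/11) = -9845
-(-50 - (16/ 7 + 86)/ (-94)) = 16141/ 329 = 49.06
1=1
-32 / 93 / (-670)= 16 / 31155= 0.00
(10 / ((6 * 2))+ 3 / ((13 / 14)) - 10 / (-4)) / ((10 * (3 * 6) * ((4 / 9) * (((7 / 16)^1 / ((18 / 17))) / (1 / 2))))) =768 / 7735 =0.10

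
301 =301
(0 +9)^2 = 81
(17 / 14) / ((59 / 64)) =544 / 413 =1.32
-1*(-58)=58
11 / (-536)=-11 / 536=-0.02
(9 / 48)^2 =9 / 256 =0.04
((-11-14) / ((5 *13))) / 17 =-5 / 221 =-0.02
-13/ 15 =-0.87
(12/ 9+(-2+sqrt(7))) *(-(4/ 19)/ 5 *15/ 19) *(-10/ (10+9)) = -80/ 6859+120 *sqrt(7)/ 6859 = 0.03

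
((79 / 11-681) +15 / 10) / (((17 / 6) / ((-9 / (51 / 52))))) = 6922188 / 3179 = 2177.47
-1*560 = -560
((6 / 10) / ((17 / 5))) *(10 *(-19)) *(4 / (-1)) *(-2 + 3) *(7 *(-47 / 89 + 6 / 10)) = 67.51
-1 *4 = -4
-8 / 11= -0.73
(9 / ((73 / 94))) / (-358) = -0.03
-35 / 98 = -5 / 14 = -0.36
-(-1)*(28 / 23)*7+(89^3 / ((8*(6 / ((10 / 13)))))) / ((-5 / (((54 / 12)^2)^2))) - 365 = -35474288805 / 38272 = -926899.27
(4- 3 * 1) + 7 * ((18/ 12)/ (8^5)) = 65557/ 65536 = 1.00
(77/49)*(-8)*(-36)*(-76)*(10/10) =-240768/7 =-34395.43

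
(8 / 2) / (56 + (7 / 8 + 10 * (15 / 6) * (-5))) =-32 / 545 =-0.06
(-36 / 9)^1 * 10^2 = -400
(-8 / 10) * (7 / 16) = -7 / 20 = -0.35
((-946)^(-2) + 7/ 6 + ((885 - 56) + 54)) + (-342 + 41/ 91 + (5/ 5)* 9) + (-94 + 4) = 112778656967/ 244312068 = 461.62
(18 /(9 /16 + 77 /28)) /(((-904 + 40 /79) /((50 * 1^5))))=-23700 /78811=-0.30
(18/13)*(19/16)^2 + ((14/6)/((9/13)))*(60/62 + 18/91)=2730215/464256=5.88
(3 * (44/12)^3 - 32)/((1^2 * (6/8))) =4172/27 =154.52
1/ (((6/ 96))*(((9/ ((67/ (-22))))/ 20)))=-10720/ 99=-108.28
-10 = -10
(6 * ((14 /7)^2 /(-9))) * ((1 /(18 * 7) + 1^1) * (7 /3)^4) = -174244 /2187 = -79.67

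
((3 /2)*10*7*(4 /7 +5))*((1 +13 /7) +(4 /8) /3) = 1768.93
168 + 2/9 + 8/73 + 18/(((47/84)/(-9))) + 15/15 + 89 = -963428/30879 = -31.20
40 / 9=4.44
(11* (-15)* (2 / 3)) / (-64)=55 / 32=1.72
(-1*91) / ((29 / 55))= -5005 / 29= -172.59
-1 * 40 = -40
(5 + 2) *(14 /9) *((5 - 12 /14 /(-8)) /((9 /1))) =1001 /162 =6.18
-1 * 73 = -73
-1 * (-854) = 854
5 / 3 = 1.67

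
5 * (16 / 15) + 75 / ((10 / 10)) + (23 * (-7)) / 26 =5783 / 78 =74.14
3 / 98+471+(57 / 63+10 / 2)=140219 / 294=476.94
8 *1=8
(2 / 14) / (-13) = -1 / 91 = -0.01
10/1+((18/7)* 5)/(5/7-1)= -35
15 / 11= 1.36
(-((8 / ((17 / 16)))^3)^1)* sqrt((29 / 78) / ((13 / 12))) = -2097152* sqrt(58) / 63869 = -250.07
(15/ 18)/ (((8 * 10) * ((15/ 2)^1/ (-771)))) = -257/ 240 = -1.07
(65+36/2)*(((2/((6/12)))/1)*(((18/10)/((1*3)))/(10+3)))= 996/65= 15.32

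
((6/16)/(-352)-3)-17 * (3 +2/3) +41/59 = -32218387/498432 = -64.64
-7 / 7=-1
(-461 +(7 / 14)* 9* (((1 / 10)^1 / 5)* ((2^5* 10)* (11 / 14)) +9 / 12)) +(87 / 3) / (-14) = -122379 / 280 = -437.07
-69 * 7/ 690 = -7/ 10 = -0.70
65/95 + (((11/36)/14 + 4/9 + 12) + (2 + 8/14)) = 150553/9576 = 15.72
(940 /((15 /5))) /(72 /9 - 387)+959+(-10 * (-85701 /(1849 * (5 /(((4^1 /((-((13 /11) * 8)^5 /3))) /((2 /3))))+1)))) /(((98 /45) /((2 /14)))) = 428869158778159280074 /447591081795078291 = 958.17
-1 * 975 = -975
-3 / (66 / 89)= -89 / 22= -4.05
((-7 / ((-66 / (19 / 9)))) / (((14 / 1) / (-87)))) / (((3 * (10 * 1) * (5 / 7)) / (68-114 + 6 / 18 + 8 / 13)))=6776749 / 2316600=2.93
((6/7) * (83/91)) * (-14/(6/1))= -166/91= -1.82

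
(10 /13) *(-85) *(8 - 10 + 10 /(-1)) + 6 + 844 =21250 /13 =1634.62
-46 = -46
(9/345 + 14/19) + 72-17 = 121842/2185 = 55.76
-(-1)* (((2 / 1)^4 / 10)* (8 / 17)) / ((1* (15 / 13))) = 0.65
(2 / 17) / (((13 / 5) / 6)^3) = 54000 / 37349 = 1.45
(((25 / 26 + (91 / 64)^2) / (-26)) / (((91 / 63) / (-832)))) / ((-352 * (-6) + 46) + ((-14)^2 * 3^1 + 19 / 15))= 21445155 / 891433088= 0.02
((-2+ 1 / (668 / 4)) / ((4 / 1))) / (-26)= 333 / 17368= 0.02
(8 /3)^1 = 8 /3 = 2.67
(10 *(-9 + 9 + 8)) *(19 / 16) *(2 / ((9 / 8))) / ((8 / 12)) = 760 / 3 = 253.33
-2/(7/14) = -4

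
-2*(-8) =16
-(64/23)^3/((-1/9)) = 2359296/12167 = 193.91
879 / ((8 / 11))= 9669 / 8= 1208.62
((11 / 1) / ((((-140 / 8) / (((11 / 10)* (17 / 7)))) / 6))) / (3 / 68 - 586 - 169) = 76296 / 5717075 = 0.01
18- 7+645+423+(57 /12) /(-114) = 1078.96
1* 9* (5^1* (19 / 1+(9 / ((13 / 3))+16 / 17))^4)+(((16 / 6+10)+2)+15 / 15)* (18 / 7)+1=176604053499558049 / 16698102967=10576294.44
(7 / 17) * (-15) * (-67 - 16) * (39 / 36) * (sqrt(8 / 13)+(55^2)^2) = 2905 * sqrt(26) / 34+345573353125 / 68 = 5081961511.03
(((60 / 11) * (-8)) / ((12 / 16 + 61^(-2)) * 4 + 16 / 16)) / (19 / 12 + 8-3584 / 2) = 2679120 / 437854219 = 0.01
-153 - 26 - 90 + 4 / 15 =-4031 / 15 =-268.73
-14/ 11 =-1.27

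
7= 7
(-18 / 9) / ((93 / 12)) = -8 / 31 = -0.26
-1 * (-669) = 669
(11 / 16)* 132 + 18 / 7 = 2613 / 28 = 93.32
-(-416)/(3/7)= 2912/3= 970.67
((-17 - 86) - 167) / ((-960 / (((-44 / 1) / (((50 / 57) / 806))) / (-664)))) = 2274129 / 132800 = 17.12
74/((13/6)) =444/13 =34.15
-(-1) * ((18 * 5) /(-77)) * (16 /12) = -120 /77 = -1.56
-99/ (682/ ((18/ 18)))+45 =2781/ 62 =44.85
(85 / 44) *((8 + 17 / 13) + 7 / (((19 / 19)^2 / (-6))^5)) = -60137075 / 572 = -105134.75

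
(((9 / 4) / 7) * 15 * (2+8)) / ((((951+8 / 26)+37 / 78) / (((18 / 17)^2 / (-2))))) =-0.03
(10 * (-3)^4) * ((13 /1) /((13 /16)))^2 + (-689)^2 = 682081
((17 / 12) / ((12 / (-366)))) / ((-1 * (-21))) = -1037 / 504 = -2.06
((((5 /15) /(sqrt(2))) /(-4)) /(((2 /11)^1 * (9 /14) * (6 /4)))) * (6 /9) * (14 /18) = -539 * sqrt(2) /4374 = -0.17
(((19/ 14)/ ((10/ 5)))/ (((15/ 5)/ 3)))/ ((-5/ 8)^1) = -1.09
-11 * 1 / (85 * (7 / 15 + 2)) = -33 / 629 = -0.05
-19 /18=-1.06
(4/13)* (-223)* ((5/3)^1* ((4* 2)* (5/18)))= -89200/351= -254.13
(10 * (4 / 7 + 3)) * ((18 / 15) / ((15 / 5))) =100 / 7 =14.29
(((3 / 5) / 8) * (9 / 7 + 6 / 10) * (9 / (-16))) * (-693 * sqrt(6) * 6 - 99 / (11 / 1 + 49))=810.38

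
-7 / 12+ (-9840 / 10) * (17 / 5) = -200771 / 60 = -3346.18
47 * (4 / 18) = 94 / 9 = 10.44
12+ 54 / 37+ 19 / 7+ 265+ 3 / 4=292073 / 1036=281.92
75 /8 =9.38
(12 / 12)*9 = 9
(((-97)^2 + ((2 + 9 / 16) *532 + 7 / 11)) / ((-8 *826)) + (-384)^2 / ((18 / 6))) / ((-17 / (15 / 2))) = -214358524455 / 9885568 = -21683.99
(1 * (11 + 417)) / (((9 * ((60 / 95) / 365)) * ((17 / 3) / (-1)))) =-742045 / 153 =-4849.97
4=4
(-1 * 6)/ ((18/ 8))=-8/ 3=-2.67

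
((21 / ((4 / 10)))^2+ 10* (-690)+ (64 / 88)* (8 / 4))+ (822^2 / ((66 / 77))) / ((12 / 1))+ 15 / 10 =2708231 / 44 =61550.70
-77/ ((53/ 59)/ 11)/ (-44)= 4543/ 212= 21.43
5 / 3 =1.67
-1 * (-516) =516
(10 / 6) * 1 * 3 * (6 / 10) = 3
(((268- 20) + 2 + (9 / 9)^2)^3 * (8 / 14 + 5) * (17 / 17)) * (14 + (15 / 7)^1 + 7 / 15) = 1463338884.38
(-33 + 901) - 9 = 859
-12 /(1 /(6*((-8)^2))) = -4608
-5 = -5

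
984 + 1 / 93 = 91513 / 93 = 984.01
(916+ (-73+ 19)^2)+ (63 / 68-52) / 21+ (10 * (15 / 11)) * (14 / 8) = 60529703 / 15708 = 3853.43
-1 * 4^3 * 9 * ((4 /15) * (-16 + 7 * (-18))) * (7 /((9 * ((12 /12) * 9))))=254464 /135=1884.92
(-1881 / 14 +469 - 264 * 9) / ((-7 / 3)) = 85737 / 98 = 874.87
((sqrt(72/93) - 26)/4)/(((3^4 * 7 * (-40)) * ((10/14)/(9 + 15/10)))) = 91/21600 - 7 * sqrt(186)/669600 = 0.00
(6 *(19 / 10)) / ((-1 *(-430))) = 57 / 2150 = 0.03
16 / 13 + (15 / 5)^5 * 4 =12652 / 13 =973.23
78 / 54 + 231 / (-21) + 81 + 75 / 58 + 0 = 72.74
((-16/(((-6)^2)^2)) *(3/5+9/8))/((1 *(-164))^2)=-23/29047680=-0.00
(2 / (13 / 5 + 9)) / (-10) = -1 / 58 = -0.02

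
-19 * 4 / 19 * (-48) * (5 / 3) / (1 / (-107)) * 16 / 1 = -547840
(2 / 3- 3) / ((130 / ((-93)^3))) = 1876833 / 130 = 14437.18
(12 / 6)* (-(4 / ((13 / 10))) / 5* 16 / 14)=-128 / 91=-1.41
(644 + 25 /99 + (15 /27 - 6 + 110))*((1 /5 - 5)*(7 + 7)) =-8302784 /165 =-50319.90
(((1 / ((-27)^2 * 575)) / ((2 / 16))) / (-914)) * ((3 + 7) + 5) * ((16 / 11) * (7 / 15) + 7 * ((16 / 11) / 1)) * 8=-57344 / 2107192725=-0.00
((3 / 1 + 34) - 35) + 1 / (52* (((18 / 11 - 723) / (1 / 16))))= 2.00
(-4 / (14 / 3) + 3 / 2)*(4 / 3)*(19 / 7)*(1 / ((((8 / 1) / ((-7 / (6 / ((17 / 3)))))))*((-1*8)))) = 323 / 1344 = 0.24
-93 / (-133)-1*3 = -306 / 133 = -2.30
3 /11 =0.27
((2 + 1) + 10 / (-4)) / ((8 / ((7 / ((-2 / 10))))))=-35 / 16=-2.19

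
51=51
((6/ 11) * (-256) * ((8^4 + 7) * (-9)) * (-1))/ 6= -859392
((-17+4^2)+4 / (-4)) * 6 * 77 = -924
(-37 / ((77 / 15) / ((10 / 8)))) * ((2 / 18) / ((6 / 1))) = -925 / 5544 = -0.17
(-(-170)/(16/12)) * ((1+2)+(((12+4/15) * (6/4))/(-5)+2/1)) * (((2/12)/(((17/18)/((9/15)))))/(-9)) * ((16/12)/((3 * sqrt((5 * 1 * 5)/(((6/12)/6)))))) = -11 * sqrt(3)/375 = -0.05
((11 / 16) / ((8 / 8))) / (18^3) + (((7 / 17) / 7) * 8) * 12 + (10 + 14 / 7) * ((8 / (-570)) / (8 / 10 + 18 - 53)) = 3236708275 / 572655744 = 5.65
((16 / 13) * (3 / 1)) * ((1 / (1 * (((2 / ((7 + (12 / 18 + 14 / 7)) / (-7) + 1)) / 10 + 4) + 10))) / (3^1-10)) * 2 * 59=-226560 / 49049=-4.62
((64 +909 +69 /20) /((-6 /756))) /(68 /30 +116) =-3690981 /3548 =-1040.30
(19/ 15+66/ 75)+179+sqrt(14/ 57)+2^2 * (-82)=-11014/ 75+sqrt(798)/ 57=-146.36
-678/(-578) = 339/289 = 1.17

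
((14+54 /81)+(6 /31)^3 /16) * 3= 2621689 /59582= 44.00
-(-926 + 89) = 837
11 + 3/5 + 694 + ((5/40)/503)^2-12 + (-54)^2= 292243611653/80962880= 3609.60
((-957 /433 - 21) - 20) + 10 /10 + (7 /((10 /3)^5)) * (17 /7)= -1825911277 /43300000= -42.17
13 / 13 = 1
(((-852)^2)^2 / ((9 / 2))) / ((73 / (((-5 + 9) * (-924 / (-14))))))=423474176392.77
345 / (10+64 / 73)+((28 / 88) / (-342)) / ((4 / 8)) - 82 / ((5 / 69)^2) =-290943298739 / 18668925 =-15584.36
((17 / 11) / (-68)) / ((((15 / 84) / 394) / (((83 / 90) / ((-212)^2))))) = -114457 / 111236400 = -0.00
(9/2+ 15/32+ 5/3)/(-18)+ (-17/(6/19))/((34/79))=-216781/1728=-125.45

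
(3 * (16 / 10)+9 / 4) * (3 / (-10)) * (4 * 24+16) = -5922 / 25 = -236.88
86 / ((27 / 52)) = 4472 / 27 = 165.63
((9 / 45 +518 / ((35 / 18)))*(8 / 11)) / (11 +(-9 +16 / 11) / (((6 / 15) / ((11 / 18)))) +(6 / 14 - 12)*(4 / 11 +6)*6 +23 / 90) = -383904 / 875339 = -0.44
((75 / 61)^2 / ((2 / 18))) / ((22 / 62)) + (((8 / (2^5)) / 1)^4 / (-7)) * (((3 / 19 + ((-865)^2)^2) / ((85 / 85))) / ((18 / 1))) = -217690476965294209 / 12542568192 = -17356132.62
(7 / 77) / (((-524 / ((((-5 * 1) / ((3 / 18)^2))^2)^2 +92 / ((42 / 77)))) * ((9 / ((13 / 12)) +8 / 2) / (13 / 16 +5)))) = -634580021959 / 7377920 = -86010.69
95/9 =10.56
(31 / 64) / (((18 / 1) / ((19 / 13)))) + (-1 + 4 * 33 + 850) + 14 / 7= 14721997 / 14976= 983.04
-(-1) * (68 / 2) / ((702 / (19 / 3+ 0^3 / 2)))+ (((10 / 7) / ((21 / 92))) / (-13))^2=17699399 / 32867289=0.54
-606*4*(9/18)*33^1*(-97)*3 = 11638836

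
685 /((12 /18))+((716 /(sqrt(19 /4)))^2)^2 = 8410118320607 /722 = 11648363324.94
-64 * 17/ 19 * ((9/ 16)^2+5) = -23137/ 76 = -304.43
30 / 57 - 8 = -142 / 19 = -7.47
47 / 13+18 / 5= 469 / 65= 7.22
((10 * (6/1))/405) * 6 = 8/9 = 0.89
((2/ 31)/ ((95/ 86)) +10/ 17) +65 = 3286599/ 50065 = 65.65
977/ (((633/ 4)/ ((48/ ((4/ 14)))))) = 218848/ 211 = 1037.19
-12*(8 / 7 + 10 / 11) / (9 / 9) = -1896 / 77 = -24.62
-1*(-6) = 6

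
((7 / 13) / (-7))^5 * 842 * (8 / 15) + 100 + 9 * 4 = 757430984 / 5569395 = 136.00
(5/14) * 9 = 45/14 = 3.21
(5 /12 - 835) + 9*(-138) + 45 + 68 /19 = -462385 /228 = -2028.00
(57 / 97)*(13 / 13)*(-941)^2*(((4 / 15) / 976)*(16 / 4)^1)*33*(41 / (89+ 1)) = 7587686689 / 887550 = 8549.02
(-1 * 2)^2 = 4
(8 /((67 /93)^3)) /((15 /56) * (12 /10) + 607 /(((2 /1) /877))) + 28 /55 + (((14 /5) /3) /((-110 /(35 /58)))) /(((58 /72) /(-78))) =20838771210276208 /20736236319553315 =1.00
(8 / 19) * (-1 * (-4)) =1.68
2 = 2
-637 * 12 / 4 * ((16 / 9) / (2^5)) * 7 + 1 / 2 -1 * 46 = -2366 / 3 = -788.67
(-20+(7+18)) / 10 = 1 / 2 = 0.50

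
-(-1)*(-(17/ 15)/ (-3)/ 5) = 17/ 225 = 0.08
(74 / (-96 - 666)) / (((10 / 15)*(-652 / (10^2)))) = 925 / 41402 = 0.02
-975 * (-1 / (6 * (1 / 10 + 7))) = 1625 / 71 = 22.89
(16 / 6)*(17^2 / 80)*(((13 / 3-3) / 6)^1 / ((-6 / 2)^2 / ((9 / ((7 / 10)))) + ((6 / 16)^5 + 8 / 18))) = 557056 / 299733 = 1.86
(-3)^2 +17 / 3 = 44 / 3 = 14.67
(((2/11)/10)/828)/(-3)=-1/136620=-0.00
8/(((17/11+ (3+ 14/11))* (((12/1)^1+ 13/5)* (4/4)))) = 55/584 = 0.09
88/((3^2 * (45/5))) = 88/81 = 1.09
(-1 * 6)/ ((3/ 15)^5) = -18750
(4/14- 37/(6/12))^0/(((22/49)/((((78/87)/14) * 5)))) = 455/638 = 0.71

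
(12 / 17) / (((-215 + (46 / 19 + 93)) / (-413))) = 23541 / 9656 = 2.44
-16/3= -5.33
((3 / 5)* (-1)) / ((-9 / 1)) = 1 / 15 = 0.07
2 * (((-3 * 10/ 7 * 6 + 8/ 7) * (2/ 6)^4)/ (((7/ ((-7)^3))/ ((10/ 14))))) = 1720/ 81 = 21.23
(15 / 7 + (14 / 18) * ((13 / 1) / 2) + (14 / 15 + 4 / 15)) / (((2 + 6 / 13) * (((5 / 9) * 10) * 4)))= 68783 / 448000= 0.15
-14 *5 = -70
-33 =-33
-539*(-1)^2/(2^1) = -539/2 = -269.50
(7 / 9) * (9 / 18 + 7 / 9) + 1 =323 / 162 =1.99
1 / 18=0.06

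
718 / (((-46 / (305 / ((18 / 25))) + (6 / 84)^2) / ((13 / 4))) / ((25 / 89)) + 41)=43592696875 / 2482394059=17.56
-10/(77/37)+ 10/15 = -956/231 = -4.14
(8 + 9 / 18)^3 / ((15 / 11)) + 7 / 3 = 54323 / 120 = 452.69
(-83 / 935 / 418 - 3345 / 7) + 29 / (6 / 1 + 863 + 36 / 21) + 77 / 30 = -2377441115803 / 5002428585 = -475.26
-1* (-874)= 874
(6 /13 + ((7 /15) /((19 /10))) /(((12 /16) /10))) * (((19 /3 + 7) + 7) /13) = 506666 /86697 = 5.84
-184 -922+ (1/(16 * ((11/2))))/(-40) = -3893121/3520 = -1106.00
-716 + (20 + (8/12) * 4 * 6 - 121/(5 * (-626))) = -2128279/3130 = -679.96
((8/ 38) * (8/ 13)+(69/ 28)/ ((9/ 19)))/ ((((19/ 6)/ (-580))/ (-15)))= 481227450/ 32851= 14648.79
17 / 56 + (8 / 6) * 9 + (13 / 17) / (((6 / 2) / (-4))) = 32227 / 2856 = 11.28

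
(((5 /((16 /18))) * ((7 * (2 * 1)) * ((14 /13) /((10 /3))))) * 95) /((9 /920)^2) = 984998000 /39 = 25256358.97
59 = 59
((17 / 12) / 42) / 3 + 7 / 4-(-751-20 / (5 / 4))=1162367 / 1512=768.76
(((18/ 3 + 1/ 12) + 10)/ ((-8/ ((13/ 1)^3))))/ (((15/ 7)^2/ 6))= -20777029/ 3600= -5771.40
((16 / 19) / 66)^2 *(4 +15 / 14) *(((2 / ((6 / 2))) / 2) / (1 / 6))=4544 / 2751903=0.00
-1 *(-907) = 907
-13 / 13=-1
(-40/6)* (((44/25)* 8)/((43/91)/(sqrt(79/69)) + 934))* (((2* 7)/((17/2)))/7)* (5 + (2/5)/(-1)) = -79149328434176/727635226460325 + 506874368* sqrt(5451)/727635226460325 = -0.11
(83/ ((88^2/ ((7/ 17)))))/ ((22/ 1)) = 0.00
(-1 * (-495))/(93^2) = 55/961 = 0.06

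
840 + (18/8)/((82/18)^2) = 5648889/6724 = 840.11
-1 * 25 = -25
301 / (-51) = -301 / 51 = -5.90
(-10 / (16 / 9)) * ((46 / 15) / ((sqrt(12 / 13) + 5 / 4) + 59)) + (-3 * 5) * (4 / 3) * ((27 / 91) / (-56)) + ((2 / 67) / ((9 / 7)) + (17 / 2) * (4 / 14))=552 * sqrt(39) / 754861 + 1317171813409 / 579900827142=2.28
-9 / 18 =-1 / 2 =-0.50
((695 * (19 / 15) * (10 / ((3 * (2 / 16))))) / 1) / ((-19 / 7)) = -77840 / 9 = -8648.89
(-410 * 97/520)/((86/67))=-266459/4472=-59.58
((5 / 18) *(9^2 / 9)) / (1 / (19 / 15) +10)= 19 / 82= 0.23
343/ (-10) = -343/ 10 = -34.30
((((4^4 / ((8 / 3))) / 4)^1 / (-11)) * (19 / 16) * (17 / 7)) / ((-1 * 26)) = 969 / 4004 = 0.24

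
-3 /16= -0.19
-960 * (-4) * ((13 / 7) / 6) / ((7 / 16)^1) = 133120 / 49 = 2716.73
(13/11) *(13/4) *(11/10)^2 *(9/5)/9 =1859/2000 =0.93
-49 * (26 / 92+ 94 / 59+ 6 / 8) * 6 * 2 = -1543.99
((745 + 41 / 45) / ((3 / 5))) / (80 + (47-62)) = 2582 / 135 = 19.13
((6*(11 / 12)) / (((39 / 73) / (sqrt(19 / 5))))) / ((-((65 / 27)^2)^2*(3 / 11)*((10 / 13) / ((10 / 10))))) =-521579817*sqrt(95) / 1785062500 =-2.85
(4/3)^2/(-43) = -16/387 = -0.04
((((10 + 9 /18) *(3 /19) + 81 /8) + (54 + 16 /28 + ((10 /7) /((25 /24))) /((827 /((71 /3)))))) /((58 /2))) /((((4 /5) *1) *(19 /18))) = 90654147 /33437264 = 2.71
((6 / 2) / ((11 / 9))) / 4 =27 / 44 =0.61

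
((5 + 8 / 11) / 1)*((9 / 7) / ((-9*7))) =-9 / 77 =-0.12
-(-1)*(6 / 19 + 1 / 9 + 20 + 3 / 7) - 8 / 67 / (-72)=1672721 / 80199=20.86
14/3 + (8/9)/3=134/27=4.96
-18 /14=-9 /7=-1.29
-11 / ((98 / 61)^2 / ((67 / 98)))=-2742377 / 941192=-2.91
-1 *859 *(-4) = 3436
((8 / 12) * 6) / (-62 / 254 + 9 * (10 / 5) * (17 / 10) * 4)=2540 / 77569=0.03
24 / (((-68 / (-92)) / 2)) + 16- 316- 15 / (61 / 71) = -252.52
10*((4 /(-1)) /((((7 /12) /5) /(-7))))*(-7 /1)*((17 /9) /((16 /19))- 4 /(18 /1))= -33950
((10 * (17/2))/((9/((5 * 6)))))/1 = 850/3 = 283.33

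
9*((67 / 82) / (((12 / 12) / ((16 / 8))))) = 603 / 41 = 14.71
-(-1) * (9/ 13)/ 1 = 9/ 13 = 0.69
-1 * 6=-6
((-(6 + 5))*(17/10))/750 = -187/7500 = -0.02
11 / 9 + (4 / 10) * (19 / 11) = 947 / 495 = 1.91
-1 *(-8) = 8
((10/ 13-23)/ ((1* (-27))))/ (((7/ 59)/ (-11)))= -76.34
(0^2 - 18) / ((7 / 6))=-108 / 7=-15.43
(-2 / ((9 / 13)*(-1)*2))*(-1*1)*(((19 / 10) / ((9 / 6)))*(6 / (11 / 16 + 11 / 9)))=-7904 / 1375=-5.75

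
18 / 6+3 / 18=19 / 6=3.17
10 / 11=0.91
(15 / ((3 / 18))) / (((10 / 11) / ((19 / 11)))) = 171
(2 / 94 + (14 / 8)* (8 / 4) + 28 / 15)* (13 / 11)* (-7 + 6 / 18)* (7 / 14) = -98761 / 4653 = -21.23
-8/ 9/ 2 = -4/ 9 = -0.44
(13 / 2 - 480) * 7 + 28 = -6573 / 2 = -3286.50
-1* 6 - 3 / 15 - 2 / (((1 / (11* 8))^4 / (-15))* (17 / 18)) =161917746673 / 85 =1904914666.74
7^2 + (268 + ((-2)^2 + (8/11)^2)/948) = 9090746/28677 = 317.00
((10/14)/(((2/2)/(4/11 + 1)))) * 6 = 450/77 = 5.84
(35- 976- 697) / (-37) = 1638 / 37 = 44.27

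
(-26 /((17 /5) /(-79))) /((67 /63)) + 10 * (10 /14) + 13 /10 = 45963849 /79730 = 576.49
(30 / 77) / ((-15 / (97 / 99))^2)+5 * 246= 13923809468 / 11320155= 1230.00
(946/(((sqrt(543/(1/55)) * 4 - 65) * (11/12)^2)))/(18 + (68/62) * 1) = 311922/38552261 + 95976 * sqrt(29865)/192761305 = 0.09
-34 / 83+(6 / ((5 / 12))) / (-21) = -3182 / 2905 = -1.10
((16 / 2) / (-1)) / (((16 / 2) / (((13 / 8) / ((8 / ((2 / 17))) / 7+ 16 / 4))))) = -91 / 768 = -0.12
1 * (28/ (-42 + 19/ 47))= -1316/ 1955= -0.67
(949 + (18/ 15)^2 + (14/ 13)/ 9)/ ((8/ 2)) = 2780387/ 11700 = 237.64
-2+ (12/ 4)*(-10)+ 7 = -25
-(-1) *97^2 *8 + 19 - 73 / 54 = 4065641 / 54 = 75289.65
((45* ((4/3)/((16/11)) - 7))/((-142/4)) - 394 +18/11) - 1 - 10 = -618009/1562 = -395.65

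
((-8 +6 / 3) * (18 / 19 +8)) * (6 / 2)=-3060 / 19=-161.05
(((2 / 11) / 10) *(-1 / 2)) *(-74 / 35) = 37 / 1925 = 0.02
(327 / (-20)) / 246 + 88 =144211 / 1640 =87.93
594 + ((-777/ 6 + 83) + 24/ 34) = 18639/ 34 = 548.21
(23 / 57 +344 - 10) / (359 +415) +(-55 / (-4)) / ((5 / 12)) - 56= -995653 / 44118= -22.57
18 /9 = 2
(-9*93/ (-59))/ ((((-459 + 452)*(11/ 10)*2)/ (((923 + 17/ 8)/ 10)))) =-6194637/ 72688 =-85.22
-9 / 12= -3 / 4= -0.75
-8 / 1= -8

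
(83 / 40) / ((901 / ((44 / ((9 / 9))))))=913 / 9010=0.10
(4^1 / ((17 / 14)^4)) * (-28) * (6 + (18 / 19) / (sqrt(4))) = -529218816 / 1586899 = -333.49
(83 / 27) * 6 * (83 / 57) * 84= 385784 / 171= 2256.05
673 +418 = 1091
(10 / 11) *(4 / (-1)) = -40 / 11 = -3.64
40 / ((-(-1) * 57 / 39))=27.37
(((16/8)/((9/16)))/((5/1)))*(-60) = -128/3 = -42.67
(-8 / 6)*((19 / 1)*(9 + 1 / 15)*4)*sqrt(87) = -41344*sqrt(87) / 45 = -8569.58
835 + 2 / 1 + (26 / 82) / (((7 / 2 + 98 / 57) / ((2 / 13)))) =20418843 / 24395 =837.01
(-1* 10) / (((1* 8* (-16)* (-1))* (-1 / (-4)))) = -5 / 16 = -0.31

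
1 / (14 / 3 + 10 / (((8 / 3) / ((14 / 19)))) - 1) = 114 / 733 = 0.16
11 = 11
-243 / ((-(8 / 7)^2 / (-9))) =-107163 / 64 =-1674.42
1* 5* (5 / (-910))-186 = -33857 / 182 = -186.03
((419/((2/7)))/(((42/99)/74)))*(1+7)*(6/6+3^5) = 499320624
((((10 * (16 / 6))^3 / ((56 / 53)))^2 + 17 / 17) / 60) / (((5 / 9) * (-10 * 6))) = -11505664035721 / 71442000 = -161049.02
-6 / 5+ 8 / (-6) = -38 / 15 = -2.53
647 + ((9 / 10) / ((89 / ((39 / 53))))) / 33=335709007 / 518870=647.00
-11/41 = -0.27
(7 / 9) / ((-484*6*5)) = -7 / 130680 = -0.00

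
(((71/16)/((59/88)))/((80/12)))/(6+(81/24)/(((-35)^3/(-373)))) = 6697075/40672063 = 0.16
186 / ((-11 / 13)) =-2418 / 11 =-219.82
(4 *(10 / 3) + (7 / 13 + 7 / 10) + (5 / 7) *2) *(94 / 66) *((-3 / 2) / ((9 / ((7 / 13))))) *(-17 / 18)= 3172829 / 1642680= 1.93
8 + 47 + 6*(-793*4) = -18977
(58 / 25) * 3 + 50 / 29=6296 / 725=8.68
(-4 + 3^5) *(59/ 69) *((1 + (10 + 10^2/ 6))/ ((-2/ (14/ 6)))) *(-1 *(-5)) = -40963405/ 1242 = -32981.81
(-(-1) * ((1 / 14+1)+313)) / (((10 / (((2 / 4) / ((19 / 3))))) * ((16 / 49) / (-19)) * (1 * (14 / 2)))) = -20.61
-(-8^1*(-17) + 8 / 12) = -410 / 3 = -136.67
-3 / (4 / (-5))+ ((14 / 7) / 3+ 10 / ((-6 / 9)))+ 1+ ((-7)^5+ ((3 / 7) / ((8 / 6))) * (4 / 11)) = -15538415 / 924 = -16816.47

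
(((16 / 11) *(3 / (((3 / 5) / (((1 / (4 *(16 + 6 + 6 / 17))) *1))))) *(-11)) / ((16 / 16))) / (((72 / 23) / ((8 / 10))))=-0.23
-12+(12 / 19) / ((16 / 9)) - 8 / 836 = -9743 / 836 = -11.65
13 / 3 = 4.33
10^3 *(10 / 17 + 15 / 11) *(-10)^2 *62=2263000000 / 187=12101604.28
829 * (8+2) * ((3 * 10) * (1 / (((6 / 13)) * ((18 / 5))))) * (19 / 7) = 25595375 / 63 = 406275.79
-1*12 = -12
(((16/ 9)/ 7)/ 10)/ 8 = 0.00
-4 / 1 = -4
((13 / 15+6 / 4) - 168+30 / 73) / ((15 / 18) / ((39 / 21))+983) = -4703881 / 27998785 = -0.17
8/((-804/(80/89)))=-160/17889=-0.01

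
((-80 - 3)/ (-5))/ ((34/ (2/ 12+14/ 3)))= 2407/ 1020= 2.36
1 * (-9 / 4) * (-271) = 2439 / 4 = 609.75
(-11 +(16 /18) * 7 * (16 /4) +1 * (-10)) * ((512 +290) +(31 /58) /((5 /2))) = 814247 /261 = 3119.72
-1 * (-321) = 321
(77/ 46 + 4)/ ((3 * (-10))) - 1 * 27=-12507/ 460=-27.19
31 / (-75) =-31 / 75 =-0.41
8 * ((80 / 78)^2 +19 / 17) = 448792 / 25857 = 17.36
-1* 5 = -5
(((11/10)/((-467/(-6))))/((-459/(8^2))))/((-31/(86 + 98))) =129536/11074905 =0.01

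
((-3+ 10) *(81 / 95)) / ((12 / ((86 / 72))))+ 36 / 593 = 590199 / 901360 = 0.65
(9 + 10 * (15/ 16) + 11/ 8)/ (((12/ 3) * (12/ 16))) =79/ 12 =6.58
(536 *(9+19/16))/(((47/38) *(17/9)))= 1867491/799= 2337.29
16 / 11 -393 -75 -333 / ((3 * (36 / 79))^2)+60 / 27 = -9159479 / 14256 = -642.50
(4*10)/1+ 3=43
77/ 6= 12.83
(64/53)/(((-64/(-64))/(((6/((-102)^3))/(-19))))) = 16/44526519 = 0.00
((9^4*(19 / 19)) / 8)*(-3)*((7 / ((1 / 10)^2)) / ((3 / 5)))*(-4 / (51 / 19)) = 72717750 / 17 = 4277514.71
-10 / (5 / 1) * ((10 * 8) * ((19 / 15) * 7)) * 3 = -4256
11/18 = 0.61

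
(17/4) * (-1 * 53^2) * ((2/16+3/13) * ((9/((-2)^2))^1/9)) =-1766861/1664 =-1061.82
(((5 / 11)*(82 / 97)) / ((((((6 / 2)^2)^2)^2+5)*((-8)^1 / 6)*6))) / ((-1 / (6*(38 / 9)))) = 3895 / 21017766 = 0.00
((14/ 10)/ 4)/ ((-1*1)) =-7/ 20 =-0.35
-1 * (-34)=34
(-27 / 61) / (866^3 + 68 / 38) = -171 / 250908779846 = -0.00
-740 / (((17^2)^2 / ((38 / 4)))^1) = -7030 / 83521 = -0.08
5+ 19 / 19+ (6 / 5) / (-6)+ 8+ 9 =114 / 5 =22.80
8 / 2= 4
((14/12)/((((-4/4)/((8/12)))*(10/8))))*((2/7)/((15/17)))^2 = -4624/70875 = -0.07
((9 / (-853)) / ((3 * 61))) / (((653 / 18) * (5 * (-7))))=54 / 1189214215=0.00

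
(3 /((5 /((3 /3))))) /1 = 3 /5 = 0.60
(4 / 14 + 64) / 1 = 450 / 7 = 64.29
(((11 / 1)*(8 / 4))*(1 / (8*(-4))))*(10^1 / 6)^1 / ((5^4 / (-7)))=77 / 6000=0.01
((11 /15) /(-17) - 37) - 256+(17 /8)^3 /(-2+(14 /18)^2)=-4424825471 /14753280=-299.92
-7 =-7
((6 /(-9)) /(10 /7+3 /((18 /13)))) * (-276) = 7728 /151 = 51.18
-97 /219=-0.44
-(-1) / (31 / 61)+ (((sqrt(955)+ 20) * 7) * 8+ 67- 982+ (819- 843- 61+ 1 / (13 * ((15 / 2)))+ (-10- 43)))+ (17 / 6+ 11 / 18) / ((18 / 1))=22578953 / 326430+ 56 * sqrt(955)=1799.74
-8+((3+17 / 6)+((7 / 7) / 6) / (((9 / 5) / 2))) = -107 / 54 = -1.98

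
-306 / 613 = -0.50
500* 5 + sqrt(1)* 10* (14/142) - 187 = 2313.99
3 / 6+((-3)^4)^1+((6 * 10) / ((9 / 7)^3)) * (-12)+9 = -40219 / 162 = -248.27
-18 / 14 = -9 / 7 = -1.29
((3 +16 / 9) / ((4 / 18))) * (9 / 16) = 387 / 32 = 12.09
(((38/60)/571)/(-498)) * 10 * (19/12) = -361/10236888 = -0.00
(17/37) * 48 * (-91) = -2006.92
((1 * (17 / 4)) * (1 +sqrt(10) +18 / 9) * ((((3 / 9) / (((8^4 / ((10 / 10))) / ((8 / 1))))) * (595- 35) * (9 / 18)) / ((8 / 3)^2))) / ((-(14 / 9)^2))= -20655 * sqrt(10) / 458752- 61965 / 458752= -0.28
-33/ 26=-1.27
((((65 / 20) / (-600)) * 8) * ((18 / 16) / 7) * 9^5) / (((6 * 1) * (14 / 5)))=-767637 / 31360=-24.48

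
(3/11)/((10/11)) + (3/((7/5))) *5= 771/70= 11.01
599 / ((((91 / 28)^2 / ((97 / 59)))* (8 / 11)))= 1278266 / 9971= 128.20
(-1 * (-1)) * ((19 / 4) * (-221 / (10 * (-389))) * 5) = 4199 / 3112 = 1.35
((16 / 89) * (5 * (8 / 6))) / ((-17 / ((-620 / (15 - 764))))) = -198400 / 3399711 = -0.06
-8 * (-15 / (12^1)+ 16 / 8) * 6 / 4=-9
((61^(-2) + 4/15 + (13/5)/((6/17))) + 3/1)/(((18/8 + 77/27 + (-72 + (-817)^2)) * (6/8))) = 28488696/1341077926135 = 0.00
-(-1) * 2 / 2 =1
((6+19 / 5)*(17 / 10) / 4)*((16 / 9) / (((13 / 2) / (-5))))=-3332 / 585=-5.70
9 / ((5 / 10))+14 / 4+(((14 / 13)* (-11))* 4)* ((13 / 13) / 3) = 445 / 78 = 5.71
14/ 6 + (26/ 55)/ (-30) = 1912/ 825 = 2.32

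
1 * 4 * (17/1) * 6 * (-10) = -4080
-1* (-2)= 2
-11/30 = -0.37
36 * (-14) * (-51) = 25704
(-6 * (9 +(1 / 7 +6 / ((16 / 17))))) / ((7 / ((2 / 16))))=-1.66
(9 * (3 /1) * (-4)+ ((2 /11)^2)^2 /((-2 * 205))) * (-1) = 324151748 /3001405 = 108.00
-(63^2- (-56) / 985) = -3909521 / 985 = -3969.06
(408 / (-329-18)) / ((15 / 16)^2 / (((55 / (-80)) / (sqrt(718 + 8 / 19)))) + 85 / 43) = 87766035456 / 44189219914495 + 2987392320*sqrt(10374) / 8837843982899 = 0.04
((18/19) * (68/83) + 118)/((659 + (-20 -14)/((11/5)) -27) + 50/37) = 38117585/198295134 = 0.19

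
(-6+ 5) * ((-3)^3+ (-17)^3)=4940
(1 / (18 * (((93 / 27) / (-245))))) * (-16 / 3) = 1960 / 93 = 21.08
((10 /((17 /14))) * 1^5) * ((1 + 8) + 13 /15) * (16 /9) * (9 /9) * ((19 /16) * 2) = 157472 /459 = 343.08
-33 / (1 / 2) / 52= -33 / 26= -1.27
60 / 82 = 30 / 41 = 0.73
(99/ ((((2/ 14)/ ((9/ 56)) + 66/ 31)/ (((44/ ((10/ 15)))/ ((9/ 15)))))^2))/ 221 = 23311433475/ 39170261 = 595.13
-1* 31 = -31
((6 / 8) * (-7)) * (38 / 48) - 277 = -8997 / 32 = -281.16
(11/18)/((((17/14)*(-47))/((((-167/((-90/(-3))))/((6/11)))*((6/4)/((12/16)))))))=141449/647190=0.22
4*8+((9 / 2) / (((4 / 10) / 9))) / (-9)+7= 111 / 4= 27.75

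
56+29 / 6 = 365 / 6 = 60.83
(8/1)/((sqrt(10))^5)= sqrt(10)/125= 0.03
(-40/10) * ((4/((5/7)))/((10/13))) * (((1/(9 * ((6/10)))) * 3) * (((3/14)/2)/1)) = -26/15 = -1.73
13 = 13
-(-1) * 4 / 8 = 1 / 2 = 0.50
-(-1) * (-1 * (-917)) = 917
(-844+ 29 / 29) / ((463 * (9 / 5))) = -1405 / 1389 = -1.01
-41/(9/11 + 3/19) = -8569/204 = -42.00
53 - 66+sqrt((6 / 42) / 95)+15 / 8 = -89 / 8+sqrt(665) / 665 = -11.09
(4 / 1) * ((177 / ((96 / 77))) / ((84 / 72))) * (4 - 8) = -1947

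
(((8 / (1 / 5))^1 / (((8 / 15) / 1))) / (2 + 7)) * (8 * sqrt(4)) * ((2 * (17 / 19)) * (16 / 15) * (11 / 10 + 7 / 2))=200192 / 171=1170.71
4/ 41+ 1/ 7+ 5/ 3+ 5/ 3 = 3077/ 861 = 3.57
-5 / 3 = -1.67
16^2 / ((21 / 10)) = 2560 / 21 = 121.90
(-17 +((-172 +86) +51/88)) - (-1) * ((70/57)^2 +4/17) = -489340981/4860504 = -100.68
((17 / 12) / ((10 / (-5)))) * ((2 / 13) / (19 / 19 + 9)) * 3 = -17 / 520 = -0.03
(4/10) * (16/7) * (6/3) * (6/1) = 10.97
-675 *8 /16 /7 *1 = -48.21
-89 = -89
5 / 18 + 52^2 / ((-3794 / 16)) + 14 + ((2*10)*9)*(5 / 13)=32007389 / 443898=72.11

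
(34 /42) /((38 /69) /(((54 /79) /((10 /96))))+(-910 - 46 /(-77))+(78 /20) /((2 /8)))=-27870480 /30769160911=-0.00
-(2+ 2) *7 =-28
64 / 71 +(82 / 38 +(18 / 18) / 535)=2209294 / 721715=3.06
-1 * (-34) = 34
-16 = -16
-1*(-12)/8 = 1.50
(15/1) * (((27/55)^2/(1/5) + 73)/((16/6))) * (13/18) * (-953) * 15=-4171438245/968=-4309337.03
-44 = -44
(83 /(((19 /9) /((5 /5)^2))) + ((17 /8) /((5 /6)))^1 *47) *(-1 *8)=-120966 /95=-1273.33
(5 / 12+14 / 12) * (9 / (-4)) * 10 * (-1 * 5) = 1425 / 8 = 178.12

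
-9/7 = -1.29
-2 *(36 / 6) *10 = -120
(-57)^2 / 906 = 3.59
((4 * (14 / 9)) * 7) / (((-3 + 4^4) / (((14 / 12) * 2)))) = 2744 / 6831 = 0.40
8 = 8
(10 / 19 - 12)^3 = -10360232 / 6859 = -1510.46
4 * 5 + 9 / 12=83 / 4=20.75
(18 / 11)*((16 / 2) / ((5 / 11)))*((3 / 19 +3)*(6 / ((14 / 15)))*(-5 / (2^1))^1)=-194400 / 133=-1461.65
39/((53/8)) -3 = 153/53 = 2.89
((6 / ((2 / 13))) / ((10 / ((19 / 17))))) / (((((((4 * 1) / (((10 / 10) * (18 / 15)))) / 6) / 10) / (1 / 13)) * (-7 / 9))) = -4617 / 595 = -7.76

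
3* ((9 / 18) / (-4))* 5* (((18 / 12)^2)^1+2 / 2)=-195 / 32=-6.09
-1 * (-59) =59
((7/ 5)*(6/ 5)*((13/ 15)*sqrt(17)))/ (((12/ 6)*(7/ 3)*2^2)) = 39*sqrt(17)/ 500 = 0.32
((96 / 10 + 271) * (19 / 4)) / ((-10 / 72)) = -239913 / 25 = -9596.52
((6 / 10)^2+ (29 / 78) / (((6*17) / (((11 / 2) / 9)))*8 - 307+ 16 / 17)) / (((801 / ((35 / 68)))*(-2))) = -946712207 / 8176798253520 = -0.00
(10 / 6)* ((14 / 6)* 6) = 70 / 3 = 23.33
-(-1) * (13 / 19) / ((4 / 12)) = 2.05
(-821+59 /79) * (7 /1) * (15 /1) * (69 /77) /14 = -33534000 /6083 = -5512.74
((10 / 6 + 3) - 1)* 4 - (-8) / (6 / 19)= 40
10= 10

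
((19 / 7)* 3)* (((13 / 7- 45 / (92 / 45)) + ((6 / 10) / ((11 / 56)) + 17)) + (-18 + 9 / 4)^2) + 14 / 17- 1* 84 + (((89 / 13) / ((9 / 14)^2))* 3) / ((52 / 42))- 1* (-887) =73421008698187 / 25643938320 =2863.09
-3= -3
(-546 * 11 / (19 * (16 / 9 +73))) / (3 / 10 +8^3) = -540540 / 65507801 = -0.01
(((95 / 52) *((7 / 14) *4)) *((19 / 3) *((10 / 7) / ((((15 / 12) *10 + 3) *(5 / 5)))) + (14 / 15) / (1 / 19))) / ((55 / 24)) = 4531272 / 155155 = 29.20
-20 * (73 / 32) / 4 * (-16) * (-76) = -13870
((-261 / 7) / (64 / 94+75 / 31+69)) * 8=-4.14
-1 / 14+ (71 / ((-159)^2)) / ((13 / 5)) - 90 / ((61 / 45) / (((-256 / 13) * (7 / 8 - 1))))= -45889591063 / 280669662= -163.50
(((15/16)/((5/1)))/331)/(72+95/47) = 141/18424784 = 0.00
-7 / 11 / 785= -7 / 8635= -0.00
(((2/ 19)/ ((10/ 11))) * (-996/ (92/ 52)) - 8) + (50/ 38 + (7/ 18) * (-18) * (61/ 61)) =-172328/ 2185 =-78.87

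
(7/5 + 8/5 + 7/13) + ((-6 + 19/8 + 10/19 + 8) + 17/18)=166889/17784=9.38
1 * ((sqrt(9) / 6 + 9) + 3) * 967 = 24175 / 2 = 12087.50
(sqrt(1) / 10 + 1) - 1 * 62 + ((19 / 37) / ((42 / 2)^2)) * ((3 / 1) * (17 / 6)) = -4967719 / 81585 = -60.89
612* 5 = 3060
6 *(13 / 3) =26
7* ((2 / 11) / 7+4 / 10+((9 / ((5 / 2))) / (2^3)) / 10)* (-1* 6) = -19.78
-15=-15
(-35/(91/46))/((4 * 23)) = -5/26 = -0.19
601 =601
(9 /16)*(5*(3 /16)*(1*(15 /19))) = 2025 /4864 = 0.42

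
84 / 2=42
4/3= 1.33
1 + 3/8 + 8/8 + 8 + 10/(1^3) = 20.38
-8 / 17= -0.47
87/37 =2.35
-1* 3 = -3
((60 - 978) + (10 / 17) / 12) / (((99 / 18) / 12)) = -374524 / 187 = -2002.80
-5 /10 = -1 /2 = -0.50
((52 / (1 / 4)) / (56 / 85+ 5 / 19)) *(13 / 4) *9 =6598.83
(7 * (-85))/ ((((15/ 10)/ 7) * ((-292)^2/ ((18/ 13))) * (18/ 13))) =-4165/ 127896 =-0.03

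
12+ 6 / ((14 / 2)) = 90 / 7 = 12.86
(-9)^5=-59049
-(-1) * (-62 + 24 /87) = -1790 /29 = -61.72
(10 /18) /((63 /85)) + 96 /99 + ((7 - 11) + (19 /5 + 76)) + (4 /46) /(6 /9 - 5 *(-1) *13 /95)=55647244 /717255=77.58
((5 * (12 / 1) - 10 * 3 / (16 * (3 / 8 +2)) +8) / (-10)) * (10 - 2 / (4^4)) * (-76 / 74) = 1633283 / 23680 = 68.97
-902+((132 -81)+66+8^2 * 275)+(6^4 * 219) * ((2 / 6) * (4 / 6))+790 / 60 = 479401 / 6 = 79900.17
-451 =-451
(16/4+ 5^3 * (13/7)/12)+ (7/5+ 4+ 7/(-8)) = 27.87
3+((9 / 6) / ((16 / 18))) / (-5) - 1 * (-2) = 373 / 80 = 4.66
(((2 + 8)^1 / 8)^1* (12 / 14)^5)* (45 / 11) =437400 / 184877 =2.37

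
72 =72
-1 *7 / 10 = -7 / 10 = -0.70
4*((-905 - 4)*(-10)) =36360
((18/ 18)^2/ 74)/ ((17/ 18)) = 9/ 629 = 0.01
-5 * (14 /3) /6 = -3.89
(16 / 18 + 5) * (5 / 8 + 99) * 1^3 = 586.68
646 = 646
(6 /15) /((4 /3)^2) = 0.22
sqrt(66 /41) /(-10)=-sqrt(2706) /410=-0.13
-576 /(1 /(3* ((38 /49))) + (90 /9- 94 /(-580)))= -2380320 /43771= -54.38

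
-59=-59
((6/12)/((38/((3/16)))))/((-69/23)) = -1/1216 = -0.00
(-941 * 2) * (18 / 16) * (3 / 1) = -25407 / 4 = -6351.75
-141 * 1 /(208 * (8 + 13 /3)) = -423 /7696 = -0.05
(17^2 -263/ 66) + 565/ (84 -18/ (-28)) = 1520873/ 5214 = 291.69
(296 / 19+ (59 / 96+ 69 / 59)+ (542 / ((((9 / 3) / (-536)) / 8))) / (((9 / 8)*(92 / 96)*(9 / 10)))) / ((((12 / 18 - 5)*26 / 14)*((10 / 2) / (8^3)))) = 5975829611691632 / 588239145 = 10158843.84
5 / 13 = 0.38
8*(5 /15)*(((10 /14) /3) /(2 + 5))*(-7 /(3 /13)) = -520 /189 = -2.75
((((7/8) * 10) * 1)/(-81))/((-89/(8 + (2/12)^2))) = 10115/1038096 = 0.01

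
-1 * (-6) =6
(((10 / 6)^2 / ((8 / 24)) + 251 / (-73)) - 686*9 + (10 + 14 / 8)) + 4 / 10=-26967463 / 4380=-6156.96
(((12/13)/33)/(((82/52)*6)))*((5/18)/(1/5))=0.00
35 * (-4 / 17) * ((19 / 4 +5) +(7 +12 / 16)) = -2450 / 17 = -144.12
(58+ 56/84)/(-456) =-22/171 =-0.13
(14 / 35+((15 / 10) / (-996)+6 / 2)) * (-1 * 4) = -13.59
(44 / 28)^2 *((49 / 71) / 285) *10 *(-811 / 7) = -196262 / 28329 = -6.93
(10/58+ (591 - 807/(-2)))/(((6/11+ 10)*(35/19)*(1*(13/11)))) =132631609/3061240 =43.33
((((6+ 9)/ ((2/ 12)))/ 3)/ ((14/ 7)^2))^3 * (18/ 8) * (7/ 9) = 23625/ 32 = 738.28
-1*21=-21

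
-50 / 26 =-25 / 13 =-1.92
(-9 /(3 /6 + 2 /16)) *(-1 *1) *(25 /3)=120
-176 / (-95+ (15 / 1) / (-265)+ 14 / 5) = 2915 / 1528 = 1.91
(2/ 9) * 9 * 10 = 20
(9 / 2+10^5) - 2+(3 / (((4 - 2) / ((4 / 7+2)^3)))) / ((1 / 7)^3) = 217501 / 2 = 108750.50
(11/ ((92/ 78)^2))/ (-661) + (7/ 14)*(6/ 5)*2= 8308401/ 6993380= 1.19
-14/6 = -7/3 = -2.33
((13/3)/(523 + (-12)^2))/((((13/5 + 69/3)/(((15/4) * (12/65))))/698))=5235/42688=0.12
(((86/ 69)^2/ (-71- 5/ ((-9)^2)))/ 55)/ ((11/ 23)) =-16641/ 20023685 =-0.00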